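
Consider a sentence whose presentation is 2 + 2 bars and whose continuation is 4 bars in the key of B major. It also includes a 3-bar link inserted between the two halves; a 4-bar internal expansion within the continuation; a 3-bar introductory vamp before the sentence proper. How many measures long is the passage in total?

Basic sentence: 2 + 2 + 4 = 8 bars.
8 (basic form) + 3 (link) + 4 (internal expansion) + 3 (introduction) = 18.

18 measures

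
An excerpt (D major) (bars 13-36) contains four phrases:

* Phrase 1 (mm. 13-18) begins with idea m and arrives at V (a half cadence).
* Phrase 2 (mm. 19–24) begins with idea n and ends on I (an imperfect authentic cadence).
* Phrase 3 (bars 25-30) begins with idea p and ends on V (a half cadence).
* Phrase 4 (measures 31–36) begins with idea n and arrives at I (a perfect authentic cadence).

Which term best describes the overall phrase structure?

Four phrases in two halves: the first half (mm. 13-24) ends with an imperfect authentic cadence, the second (bars 25-36) with a perfect authentic cadence — a large antecedent–consequent pair, i.e. a double period.
Phrase 3 begins with different material from phrase 1, making it contrasting.

contrasting double period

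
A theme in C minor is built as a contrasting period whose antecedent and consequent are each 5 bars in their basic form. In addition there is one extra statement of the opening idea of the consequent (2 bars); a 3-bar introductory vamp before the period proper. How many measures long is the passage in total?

15 measures

Basic contrasting period: 5 + 5 = 10 bars.
10 (basic form) + 2 (extra statement) + 3 (introduction) = 15.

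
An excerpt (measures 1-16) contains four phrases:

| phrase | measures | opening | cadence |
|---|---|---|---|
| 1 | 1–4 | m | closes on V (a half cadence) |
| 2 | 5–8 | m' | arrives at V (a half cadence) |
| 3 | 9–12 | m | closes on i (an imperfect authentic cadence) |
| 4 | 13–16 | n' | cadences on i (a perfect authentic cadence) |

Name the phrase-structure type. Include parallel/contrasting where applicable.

parallel double period

Four phrases in two halves: the first half (mm. 1–8) ends with a half cadence, the second (bars 9-16) with a perfect authentic cadence — a large antecedent–consequent pair, i.e. a double period.
Phrase 3 begins with the same material as phrase 1, making it parallel.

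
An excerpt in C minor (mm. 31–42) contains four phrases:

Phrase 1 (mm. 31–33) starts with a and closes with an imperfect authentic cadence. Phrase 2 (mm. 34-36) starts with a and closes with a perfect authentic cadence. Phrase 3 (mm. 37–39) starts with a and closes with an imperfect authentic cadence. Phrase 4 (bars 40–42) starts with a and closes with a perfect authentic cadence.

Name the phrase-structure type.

repeated period

The cadence pattern IAC–PAC–IAC–PAC is weak–strong twice, and phrases 3–4 restate phrases 1–2: a period heard twice, not a double period (which would end weakly at phrase 2).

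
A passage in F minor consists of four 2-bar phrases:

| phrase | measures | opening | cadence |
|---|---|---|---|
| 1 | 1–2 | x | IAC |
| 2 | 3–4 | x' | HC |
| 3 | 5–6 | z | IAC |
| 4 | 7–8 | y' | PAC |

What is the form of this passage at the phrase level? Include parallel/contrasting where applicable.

contrasting double period

Four phrases in two halves: the first half (bars 1–4) ends with a half cadence, the second (mm. 5-8) with a perfect authentic cadence — a large antecedent–consequent pair, i.e. a double period.
Phrase 3 begins with different material from phrase 1, making it contrasting.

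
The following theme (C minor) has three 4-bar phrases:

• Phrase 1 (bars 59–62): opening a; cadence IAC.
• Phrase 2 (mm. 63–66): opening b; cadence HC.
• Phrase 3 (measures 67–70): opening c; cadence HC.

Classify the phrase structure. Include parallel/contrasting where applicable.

phrase group

The final phrase closes with a half cadence, which is not stronger than the preceding half cadence; the 3 phrases lack an overall antecedent–consequent design and so form a phrase group.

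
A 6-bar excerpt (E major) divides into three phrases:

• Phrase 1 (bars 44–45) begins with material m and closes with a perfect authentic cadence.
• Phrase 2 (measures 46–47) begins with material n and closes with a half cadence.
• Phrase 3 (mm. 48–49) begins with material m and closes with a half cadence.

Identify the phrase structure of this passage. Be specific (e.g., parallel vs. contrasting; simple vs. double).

phrase group

The final phrase closes with a half cadence, which is not stronger than the preceding half cadence; the 3 phrases lack an overall antecedent–consequent design and so form a phrase group.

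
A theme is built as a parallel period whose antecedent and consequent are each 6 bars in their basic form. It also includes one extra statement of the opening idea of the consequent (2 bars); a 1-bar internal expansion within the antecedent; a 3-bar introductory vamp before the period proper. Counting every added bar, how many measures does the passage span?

18 measures

Basic parallel period: 6 + 6 = 12 bars.
12 (basic form) + 2 (extra statement) + 1 (internal expansion) + 3 (introduction) = 18.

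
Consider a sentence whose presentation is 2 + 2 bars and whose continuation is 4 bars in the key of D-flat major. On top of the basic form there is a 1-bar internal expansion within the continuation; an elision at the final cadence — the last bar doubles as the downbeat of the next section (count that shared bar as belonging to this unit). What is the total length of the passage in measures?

Basic sentence: 2 + 2 + 4 = 8 bars.
8 (basic form) + 1 (internal expansion) = 9.
The elision shares a bar with the next section but does not change this unit's count.

9 measures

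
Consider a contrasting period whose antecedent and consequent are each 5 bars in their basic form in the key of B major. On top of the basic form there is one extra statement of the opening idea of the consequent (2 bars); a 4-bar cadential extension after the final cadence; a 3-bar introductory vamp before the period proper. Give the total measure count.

19 measures

Basic contrasting period: 5 + 5 = 10 bars.
10 (basic form) + 2 (extra statement) + 4 (cadential extension) + 3 (introduction) = 19.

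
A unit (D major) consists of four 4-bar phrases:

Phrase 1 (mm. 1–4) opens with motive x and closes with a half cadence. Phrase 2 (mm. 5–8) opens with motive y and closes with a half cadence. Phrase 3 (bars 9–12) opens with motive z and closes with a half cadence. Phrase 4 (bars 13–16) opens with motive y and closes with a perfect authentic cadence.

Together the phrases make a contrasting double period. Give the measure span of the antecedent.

measures 1–8

In a double period the first pair of phrases (ending half cadence) is the large antecedent and the second pair (ending perfect authentic cadence) is the large consequent; the antecedent is measures 1–8.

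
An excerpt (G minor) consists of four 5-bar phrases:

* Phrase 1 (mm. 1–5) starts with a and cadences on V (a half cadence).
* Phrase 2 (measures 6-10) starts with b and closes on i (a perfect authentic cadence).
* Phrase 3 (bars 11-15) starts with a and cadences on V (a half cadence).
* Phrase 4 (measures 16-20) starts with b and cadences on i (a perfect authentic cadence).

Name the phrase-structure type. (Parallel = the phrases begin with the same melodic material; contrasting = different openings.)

The cadence pattern HC–PAC–HC–PAC is weak–strong twice, and phrases 3–4 restate phrases 1–2: a period heard twice, not a double period (which would end weakly at phrase 2).

repeated period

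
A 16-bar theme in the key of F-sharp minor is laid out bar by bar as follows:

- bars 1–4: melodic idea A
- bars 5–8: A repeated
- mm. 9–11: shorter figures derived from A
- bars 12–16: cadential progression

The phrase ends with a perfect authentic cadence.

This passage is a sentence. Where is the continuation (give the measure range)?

After the presentation (mm. 1–8), the continuation covers the fragmentation through the cadence: mm. 9–16.

measures 9–16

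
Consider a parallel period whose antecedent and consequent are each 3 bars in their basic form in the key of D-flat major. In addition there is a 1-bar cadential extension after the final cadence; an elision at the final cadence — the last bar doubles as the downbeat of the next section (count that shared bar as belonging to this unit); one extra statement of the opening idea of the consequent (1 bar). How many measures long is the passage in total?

8 measures

Basic parallel period: 3 + 3 = 6 bars.
6 (basic form) + 1 (cadential extension) + 1 (extra statement) = 8.
The elision shares a bar with the next section but does not change this unit's count.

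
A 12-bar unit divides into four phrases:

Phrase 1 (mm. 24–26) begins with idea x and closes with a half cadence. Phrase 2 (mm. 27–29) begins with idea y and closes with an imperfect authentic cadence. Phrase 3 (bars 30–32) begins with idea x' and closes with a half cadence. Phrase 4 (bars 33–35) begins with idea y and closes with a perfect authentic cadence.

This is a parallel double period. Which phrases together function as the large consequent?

In a double period the first pair of phrases (ending imperfect authentic cadence) is the large antecedent and the second pair (ending perfect authentic cadence) is the large consequent; the consequent is phrases 3 and 4.

phrases 3 and 4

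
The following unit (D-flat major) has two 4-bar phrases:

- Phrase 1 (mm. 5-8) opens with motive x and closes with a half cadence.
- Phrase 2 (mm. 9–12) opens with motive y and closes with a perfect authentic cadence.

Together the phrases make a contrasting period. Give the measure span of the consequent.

The phrase ending with the weaker cadence (half cadence) is the antecedent; the one ending more conclusively (perfect authentic cadence) is the consequent. The consequent is measures 9–12.

measures 9–12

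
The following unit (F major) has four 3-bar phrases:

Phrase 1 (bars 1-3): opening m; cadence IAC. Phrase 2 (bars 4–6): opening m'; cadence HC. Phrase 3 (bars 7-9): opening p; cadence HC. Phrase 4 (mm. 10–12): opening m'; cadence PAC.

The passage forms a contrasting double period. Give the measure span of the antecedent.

In a double period the four phrases pair into a large antecedent (phrases 1–2, ending half cadence) and a large consequent (phrases 3–4, ending perfect authentic cadence). The antecedent spans bars 1–6.

measures 1–6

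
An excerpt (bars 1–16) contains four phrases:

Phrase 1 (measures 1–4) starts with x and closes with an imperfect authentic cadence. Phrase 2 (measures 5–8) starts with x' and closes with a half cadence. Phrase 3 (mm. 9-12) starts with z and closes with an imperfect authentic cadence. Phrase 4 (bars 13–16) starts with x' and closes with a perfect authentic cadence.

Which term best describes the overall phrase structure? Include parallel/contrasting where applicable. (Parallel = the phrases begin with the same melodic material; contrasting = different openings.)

Four phrases in two halves: the first half (bars 1–8) ends with a half cadence, the second (mm. 9–16) with a perfect authentic cadence — a large antecedent–consequent pair, i.e. a double period.
Phrase 3 begins with different material from phrase 1, making it contrasting.

contrasting double period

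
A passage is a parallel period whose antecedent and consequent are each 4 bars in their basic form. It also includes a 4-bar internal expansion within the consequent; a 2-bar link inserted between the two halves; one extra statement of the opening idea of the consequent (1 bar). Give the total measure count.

Basic parallel period: 4 + 4 = 8 bars.
8 (basic form) + 4 (internal expansion) + 2 (link) + 1 (extra statement) = 15.

15 measures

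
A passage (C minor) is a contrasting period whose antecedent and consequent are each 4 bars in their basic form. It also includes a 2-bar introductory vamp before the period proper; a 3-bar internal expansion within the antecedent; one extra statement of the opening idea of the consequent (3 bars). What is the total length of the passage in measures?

Basic contrasting period: 4 + 4 = 8 bars.
8 (basic form) + 2 (introduction) + 3 (internal expansion) + 3 (extra statement) = 16.

16 measures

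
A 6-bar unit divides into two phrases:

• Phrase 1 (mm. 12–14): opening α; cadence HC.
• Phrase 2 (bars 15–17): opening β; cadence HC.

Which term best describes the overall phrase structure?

phrase group

The second phrase closes with a half cadence, which is not stronger than the first phrase's half cadence; without a weak→strong cadential pair there is no antecedent–consequent relationship, so this is a phrase group rather than a period.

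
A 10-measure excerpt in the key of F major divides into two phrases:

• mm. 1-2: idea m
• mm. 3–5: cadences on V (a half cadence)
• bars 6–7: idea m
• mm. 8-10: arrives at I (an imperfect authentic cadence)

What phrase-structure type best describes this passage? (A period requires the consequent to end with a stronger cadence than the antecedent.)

parallel period

Phrase 1 ends with a half cadence (weaker) and phrase 2 with an imperfect authentic cadence (stronger): antecedent + consequent = a period.
The two phrases open with the same material (m / m), so the period is parallel.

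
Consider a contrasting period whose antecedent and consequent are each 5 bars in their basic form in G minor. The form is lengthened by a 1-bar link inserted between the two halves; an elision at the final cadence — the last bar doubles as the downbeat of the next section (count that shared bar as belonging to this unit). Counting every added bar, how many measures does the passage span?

11 measures

Basic contrasting period: 5 + 5 = 10 bars.
10 (basic form) + 1 (link) = 11.
The elision shares a bar with the next section but does not change this unit's count.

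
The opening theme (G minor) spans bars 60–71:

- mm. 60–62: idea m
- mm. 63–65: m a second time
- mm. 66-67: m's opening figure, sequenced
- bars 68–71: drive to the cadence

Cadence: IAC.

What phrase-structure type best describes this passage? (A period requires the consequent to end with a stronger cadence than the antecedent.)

sentence

Basic idea (bars 60–62) + its repetition (mm. 63–65) form the presentation; fragmentation and cadence (bars 66–71) form the continuation — the 12-bar whole is a sentence.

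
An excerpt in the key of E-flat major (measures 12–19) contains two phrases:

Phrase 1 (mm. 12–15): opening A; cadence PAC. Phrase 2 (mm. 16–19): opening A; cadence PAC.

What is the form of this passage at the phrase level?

repeated phrase

Both phrases have the same opening (A) and the same cadence (perfect authentic cadence): the second is a restatement, not a consequent, so this is a repeated phrase rather than a period.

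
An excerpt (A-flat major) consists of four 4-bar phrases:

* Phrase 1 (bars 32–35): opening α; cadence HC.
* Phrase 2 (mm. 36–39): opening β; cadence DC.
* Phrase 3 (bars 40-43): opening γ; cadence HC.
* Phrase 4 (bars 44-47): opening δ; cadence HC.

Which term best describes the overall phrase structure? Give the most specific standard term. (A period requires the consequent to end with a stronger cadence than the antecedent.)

Phrase 4 ends with a half cadence, no stronger than phrase 2's deceptive cadence, so the four phrases do not form a double period; nor do phrases 3–4 duplicate 1–2, so it is not a repeated period. With no phrase reaching a conclusive cadence, the passage is a phrase group.

phrase group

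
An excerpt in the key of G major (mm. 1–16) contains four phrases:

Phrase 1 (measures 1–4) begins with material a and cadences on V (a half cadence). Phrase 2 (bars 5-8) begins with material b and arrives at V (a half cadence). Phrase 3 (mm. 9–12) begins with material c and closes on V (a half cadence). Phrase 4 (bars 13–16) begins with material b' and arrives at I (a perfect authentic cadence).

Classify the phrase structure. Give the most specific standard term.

Four phrases in two halves: the first half (bars 1-8) ends with a half cadence, the second (mm. 9-16) with a perfect authentic cadence — a large antecedent–consequent pair, i.e. a double period.
Phrase 3 begins with different material from phrase 1, making it contrasting.

contrasting double period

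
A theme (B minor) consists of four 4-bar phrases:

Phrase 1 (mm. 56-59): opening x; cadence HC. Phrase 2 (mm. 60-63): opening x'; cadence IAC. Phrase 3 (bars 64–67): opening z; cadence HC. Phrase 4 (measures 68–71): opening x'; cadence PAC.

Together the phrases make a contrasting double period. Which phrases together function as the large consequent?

In a double period the first pair of phrases (ending imperfect authentic cadence) is the large antecedent and the second pair (ending perfect authentic cadence) is the large consequent; the consequent is phrases 3 and 4.

phrases 3 and 4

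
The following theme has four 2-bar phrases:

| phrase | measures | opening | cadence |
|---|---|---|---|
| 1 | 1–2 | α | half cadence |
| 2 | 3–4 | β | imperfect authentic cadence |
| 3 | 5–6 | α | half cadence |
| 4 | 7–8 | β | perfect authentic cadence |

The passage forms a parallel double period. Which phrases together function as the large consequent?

phrases 3 and 4

In a double period the first pair of phrases (ending imperfect authentic cadence) is the large antecedent and the second pair (ending perfect authentic cadence) is the large consequent; the consequent is phrases 3 and 4.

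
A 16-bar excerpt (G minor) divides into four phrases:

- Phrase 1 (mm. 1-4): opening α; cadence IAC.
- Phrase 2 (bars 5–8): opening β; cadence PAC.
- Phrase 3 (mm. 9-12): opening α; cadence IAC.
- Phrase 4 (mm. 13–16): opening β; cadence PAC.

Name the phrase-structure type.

The cadence pattern IAC–PAC–IAC–PAC is weak–strong twice, and phrases 3–4 restate phrases 1–2: a period heard twice, not a double period (which would end weakly at phrase 2).

repeated period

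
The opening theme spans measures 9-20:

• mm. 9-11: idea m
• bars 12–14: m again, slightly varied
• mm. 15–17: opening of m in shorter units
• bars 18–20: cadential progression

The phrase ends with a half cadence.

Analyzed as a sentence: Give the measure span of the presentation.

The presentation of a sentence is the basic idea (bars 9–11) plus its repetition (measures 12-14); the presentation is therefore measures 9–14.

measures 9–14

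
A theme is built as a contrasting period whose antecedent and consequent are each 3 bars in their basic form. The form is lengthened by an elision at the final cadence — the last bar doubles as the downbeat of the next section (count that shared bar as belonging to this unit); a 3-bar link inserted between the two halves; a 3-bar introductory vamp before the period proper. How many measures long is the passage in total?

12 measures

Basic contrasting period: 3 + 3 = 6 bars.
6 (basic form) + 3 (link) + 3 (introduction) = 12.
The elision shares a bar with the next section but does not change this unit's count.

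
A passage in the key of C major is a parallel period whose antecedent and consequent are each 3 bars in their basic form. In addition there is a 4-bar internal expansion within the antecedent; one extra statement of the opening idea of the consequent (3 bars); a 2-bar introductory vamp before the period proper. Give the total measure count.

Basic parallel period: 3 + 3 = 6 bars.
6 (basic form) + 4 (internal expansion) + 3 (extra statement) + 2 (introduction) = 15.

15 measures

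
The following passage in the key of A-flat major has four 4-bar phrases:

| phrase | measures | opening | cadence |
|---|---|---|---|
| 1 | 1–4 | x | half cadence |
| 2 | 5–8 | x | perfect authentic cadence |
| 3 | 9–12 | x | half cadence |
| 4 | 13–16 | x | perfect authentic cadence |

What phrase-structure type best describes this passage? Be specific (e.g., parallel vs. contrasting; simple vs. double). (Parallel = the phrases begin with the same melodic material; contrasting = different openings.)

repeated period

The cadence pattern HC–PAC–HC–PAC is weak–strong twice, and phrases 3–4 restate phrases 1–2: a period heard twice, not a double period (which would end weakly at phrase 2).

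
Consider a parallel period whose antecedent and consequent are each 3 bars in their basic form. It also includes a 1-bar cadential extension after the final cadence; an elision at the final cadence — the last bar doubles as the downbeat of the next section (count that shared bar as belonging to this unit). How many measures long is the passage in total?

Basic parallel period: 3 + 3 = 6 bars.
6 (basic form) + 1 (cadential extension) = 7.
The elision shares a bar with the next section but does not change this unit's count.

7 measures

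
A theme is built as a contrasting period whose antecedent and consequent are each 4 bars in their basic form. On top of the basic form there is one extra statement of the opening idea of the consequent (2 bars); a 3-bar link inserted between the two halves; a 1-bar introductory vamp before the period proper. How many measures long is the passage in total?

14 measures

Basic contrasting period: 4 + 4 = 8 bars.
8 (basic form) + 2 (extra statement) + 3 (link) + 1 (introduction) = 14.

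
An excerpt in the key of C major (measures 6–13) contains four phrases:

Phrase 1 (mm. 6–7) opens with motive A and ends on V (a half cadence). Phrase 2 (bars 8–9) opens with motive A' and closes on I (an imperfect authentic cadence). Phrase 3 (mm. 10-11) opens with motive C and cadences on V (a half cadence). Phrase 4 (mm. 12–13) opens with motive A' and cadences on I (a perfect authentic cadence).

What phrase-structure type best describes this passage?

Four phrases in two halves: the first half (measures 6–9) ends with an imperfect authentic cadence, the second (mm. 10–13) with a perfect authentic cadence — a large antecedent–consequent pair, i.e. a double period.
Phrase 3 begins with different material from phrase 1, making it contrasting.

contrasting double period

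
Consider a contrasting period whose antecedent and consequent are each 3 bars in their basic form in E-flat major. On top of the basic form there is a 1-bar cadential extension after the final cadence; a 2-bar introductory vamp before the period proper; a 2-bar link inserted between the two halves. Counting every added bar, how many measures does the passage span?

11 measures

Basic contrasting period: 3 + 3 = 6 bars.
6 (basic form) + 1 (cadential extension) + 2 (introduction) + 2 (link) = 11.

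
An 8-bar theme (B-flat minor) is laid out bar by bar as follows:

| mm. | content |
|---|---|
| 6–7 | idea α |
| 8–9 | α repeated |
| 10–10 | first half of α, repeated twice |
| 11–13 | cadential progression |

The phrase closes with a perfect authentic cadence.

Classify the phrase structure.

Basic idea (mm. 6–7) + its repetition (mm. 8–9) form the presentation; fragmentation and cadence (mm. 10-13) form the continuation — the 8-bar whole is a sentence.

sentence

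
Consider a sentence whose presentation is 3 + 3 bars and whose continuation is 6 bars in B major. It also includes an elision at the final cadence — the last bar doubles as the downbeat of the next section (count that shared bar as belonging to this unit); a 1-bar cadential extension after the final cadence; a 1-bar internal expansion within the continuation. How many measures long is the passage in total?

Basic sentence: 3 + 3 + 6 = 12 bars.
12 (basic form) + 1 (cadential extension) + 1 (internal expansion) = 14.
The elision shares a bar with the next section but does not change this unit's count.

14 measures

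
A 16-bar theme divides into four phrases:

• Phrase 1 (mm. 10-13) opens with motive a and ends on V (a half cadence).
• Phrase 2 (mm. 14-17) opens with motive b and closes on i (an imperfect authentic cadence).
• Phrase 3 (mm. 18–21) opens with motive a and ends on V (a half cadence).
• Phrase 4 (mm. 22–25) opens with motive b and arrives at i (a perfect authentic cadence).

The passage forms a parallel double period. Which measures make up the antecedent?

In a double period the first pair of phrases (ending imperfect authentic cadence) is the large antecedent and the second pair (ending perfect authentic cadence) is the large consequent; the antecedent is measures 10–17.

measures 10–17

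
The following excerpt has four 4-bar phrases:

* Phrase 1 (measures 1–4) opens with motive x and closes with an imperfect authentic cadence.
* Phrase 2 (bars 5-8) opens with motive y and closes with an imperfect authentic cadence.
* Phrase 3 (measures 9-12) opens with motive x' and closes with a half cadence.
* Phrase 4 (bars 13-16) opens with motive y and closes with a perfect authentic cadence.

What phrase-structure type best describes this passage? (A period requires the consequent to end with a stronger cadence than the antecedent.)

Four phrases in two halves: the first half (mm. 1–8) ends with an imperfect authentic cadence, the second (measures 9–16) with a perfect authentic cadence — a large antecedent–consequent pair, i.e. a double period.
Phrase 3 begins with the same material as phrase 1, making it parallel.

parallel double period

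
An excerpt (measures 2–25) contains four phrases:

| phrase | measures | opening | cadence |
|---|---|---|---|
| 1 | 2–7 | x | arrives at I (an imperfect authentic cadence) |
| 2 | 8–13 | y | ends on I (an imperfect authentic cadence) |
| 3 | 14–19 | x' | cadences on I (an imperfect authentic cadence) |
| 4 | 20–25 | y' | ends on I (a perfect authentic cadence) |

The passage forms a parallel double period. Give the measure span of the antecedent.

In a double period the first pair of phrases (ending imperfect authentic cadence) is the large antecedent and the second pair (ending perfect authentic cadence) is the large consequent; the antecedent is measures 2–13.

measures 2–13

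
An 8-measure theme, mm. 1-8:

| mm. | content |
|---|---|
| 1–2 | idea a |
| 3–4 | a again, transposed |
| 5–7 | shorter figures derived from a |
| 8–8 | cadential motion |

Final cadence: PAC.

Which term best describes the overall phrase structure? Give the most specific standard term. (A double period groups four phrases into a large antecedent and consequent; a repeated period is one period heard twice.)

sentence

Basic idea (measures 1-2) + its repetition (bars 3-4) form the presentation; fragmentation and cadence (bars 5–8) form the continuation — the 8-bar whole is a sentence.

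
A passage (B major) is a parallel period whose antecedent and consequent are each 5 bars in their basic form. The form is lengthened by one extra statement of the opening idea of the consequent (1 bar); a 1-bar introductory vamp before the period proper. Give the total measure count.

Basic parallel period: 5 + 5 = 10 bars.
10 (basic form) + 1 (extra statement) + 1 (introduction) = 12.

12 measures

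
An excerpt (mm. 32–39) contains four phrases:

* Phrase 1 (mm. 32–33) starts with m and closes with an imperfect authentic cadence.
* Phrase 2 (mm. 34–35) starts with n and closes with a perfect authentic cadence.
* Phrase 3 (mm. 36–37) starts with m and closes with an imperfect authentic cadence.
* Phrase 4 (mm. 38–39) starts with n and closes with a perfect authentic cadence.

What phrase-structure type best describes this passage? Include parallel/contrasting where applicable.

The cadence pattern IAC–PAC–IAC–PAC is weak–strong twice, and phrases 3–4 restate phrases 1–2: a period heard twice, not a double period (which would end weakly at phrase 2).

repeated period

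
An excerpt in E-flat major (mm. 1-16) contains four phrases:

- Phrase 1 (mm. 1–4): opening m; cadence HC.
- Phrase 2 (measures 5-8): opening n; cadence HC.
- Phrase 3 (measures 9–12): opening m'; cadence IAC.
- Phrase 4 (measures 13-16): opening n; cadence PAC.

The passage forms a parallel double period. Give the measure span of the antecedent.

In a double period the first pair of phrases (ending half cadence) is the large antecedent and the second pair (ending perfect authentic cadence) is the large consequent; the antecedent is measures 1–8.

measures 1–8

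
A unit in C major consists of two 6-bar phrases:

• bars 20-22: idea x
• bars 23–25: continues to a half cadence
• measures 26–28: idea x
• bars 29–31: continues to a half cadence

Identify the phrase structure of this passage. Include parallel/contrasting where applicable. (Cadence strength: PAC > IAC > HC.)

Both phrases have the same opening (x) and the same cadence (half cadence): the second is a restatement, not a consequent, so this is a repeated phrase rather than a period.

repeated phrase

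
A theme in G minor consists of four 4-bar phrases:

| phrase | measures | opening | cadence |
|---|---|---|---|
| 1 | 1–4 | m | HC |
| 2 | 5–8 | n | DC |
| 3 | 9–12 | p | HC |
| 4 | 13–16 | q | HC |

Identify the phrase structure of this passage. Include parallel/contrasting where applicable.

phrase group

Phrase 4 ends with a half cadence, no stronger than phrase 2's deceptive cadence, so the four phrases do not form a double period; nor do phrases 3–4 duplicate 1–2, so it is not a repeated period. With no phrase reaching a conclusive cadence, the passage is a phrase group.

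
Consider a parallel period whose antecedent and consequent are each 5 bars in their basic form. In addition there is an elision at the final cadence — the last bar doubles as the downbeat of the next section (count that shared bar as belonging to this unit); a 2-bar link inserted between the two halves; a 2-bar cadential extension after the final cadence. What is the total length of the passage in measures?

Basic parallel period: 5 + 5 = 10 bars.
10 (basic form) + 2 (link) + 2 (cadential extension) = 14.
The elision shares a bar with the next section but does not change this unit's count.

14 measures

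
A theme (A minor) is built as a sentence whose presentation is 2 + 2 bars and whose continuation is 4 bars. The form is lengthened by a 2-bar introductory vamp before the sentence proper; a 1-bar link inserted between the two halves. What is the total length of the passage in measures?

Basic sentence: 2 + 2 + 4 = 8 bars.
8 (basic form) + 2 (introduction) + 1 (link) = 11.

11 measures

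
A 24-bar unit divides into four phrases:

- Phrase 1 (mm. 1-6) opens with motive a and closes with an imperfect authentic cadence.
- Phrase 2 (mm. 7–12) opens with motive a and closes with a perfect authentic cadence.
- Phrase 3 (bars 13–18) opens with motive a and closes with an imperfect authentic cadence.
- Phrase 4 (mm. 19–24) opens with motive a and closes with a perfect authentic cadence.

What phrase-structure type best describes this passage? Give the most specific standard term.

The cadence pattern IAC–PAC–IAC–PAC is weak–strong twice, and phrases 3–4 restate phrases 1–2: a period heard twice, not a double period (which would end weakly at phrase 2).

repeated period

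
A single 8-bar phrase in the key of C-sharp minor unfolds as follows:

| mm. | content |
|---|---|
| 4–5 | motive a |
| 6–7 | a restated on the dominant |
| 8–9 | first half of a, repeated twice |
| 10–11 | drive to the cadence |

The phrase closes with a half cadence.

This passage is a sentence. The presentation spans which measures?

The presentation of a sentence is the basic idea (mm. 4–5) plus its repetition (mm. 6-7); the presentation is therefore mm. 4–7.

measures 4–7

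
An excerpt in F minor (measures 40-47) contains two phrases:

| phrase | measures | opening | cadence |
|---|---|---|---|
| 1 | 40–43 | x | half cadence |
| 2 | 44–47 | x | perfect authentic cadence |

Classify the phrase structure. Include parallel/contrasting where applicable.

parallel period

Phrase 1 ends with a half cadence (weaker) and phrase 2 with a perfect authentic cadence (stronger): antecedent + consequent = a period.
The two phrases open with the same material (x / x), so the period is parallel.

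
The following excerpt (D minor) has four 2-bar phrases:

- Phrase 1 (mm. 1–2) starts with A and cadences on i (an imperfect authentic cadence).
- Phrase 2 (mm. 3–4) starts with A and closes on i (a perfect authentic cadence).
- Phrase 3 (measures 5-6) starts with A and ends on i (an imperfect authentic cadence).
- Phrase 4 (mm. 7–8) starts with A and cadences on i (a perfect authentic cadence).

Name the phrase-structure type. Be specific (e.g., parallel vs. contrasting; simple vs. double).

The cadence pattern IAC–PAC–IAC–PAC is weak–strong twice, and phrases 3–4 restate phrases 1–2: a period heard twice, not a double period (which would end weakly at phrase 2).

repeated period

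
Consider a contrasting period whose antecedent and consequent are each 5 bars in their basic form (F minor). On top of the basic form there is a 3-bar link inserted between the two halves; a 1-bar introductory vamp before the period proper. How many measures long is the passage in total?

14 measures

Basic contrasting period: 5 + 5 = 10 bars.
10 (basic form) + 3 (link) + 1 (introduction) = 14.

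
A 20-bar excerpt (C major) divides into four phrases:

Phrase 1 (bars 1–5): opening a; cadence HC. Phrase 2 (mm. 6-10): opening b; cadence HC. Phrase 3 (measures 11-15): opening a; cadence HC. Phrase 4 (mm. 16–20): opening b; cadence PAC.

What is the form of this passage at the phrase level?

parallel double period

Four phrases in two halves: the first half (bars 1–10) ends with a half cadence, the second (bars 11–20) with a perfect authentic cadence — a large antecedent–consequent pair, i.e. a double period.
Phrase 3 begins with the same material as phrase 1, making it parallel.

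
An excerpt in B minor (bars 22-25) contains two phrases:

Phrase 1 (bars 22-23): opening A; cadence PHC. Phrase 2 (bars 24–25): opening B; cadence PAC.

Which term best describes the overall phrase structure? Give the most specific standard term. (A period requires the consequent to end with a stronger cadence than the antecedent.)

contrasting period

Phrase 1 ends with a Phrygian half cadence (weaker) and phrase 2 with a perfect authentic cadence (stronger): antecedent + consequent = a period.
The two phrases open with different material (A / B), so the period is contrasting.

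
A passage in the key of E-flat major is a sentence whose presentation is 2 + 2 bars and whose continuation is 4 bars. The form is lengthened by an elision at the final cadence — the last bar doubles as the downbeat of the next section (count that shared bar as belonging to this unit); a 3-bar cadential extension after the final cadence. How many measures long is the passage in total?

Basic sentence: 2 + 2 + 4 = 8 bars.
8 (basic form) + 3 (cadential extension) = 11.
The elision shares a bar with the next section but does not change this unit's count.

11 measures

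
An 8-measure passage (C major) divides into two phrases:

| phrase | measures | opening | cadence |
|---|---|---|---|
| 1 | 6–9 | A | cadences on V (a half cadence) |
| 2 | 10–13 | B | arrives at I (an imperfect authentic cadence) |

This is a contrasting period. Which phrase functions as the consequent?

phrase 2

The phrase ending with the weaker cadence (half cadence) is the antecedent; the one ending more conclusively (imperfect authentic cadence) is the consequent. The consequent is phrase 2.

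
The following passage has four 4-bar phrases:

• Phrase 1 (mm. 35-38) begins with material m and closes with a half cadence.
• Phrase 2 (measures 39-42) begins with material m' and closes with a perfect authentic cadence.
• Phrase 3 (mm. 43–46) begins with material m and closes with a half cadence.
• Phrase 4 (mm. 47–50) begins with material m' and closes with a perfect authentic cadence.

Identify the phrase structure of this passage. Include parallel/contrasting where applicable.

The cadence pattern HC–PAC–HC–PAC is weak–strong twice, and phrases 3–4 restate phrases 1–2: a period heard twice, not a double period (which would end weakly at phrase 2).

repeated period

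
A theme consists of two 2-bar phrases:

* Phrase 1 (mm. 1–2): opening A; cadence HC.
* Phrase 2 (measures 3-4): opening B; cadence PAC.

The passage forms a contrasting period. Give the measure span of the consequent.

The phrase ending with the weaker cadence (half cadence) is the antecedent; the one ending more conclusively (perfect authentic cadence) is the consequent. The consequent is measures 3–4.

measures 3–4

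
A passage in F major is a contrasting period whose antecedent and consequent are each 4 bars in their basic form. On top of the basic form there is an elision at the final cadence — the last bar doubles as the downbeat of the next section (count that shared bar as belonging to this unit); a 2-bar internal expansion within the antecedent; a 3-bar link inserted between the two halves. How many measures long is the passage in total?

13 measures

Basic contrasting period: 4 + 4 = 8 bars.
8 (basic form) + 2 (internal expansion) + 3 (link) = 13.
The elision shares a bar with the next section but does not change this unit's count.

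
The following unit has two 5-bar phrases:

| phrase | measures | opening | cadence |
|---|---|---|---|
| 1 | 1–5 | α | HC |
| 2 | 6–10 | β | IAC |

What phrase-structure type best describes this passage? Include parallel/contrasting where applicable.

contrasting period

Phrase 1 ends with a half cadence (weaker) and phrase 2 with an imperfect authentic cadence (stronger): antecedent + consequent = a period.
The two phrases open with different material (α / β), so the period is contrasting.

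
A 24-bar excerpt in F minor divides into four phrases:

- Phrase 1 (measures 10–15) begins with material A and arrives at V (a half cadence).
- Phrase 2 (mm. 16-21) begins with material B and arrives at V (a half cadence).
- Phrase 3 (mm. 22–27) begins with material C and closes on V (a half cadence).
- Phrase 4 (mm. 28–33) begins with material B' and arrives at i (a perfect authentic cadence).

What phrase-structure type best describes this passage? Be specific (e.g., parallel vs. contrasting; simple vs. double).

Four phrases in two halves: the first half (mm. 10–21) ends with a half cadence, the second (mm. 22–33) with a perfect authentic cadence — a large antecedent–consequent pair, i.e. a double period.
Phrase 3 begins with different material from phrase 1, making it contrasting.

contrasting double period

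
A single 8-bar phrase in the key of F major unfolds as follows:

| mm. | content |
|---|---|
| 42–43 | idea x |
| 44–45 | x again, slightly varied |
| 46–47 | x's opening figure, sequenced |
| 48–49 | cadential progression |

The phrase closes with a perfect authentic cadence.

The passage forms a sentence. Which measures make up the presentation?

measures 42–45

The presentation of a sentence is the basic idea (measures 42–43) plus its repetition (bars 44–45); the presentation is therefore mm. 42–45.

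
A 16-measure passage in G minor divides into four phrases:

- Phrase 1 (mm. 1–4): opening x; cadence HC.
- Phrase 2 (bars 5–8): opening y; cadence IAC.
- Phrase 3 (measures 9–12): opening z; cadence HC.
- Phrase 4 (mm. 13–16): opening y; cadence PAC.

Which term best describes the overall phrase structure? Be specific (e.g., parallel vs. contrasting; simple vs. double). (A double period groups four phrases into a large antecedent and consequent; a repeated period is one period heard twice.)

Four phrases in two halves: the first half (mm. 1–8) ends with an imperfect authentic cadence, the second (mm. 9–16) with a perfect authentic cadence — a large antecedent–consequent pair, i.e. a double period.
Phrase 3 begins with different material from phrase 1, making it contrasting.

contrasting double period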